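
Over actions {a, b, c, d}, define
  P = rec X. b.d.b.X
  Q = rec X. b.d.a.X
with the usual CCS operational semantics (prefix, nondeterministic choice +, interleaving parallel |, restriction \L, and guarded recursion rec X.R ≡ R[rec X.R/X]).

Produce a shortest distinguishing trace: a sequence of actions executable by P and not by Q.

bdb

Reachable graph of P (3 states):
  p0 = rec X. b.d.b.X ⊢ --b--▸ p1
  p1 = d.b.(rec X. b.d.b.X) ⊢ --d--▸ p2
  p2 = b.(rec X. b.d.b.X) ⊢ --b--▸ p0
Reachable graph of Q (3 states):
  q0 = rec X. b.d.a.X ⊢ --b--▸ q1
  q1 = d.a.(rec X. b.d.a.X) ⊢ --d--▸ q2
  q2 = a.(rec X. b.d.a.X) ⊢ --a--▸ q0
Executing bdb from P (initial set {p0}):
  after b @ step 1: {p1}
  after d @ step 2: {p2}
  after b @ step 3: {p0}
  — P admits the full trace.
Executing bdb from Q (initial set {q0}):
  after b @ step 1: {q1}
  after d @ step 2: {q2}
  after b @ step 3: no successor for Q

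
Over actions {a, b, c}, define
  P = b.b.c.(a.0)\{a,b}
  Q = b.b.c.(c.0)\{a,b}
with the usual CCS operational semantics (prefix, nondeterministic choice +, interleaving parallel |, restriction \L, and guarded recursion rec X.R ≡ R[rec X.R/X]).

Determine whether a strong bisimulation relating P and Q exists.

LTS(P): 4 reachable states
  m0 = b.b.c.(a.0)\{a,b} ⊢ =b=> m1
  m1 = b.c.(a.0)\{a,b} ⊢ =b=> m2
  m2 = c.(a.0)\{a,b} ⊢ =c=> m3
  m3 = (a.0)\{a,b} ⊢ deadlocked
LTS(Q): 5 reachable states
  n0 = b.b.c.(c.0)\{a,b} ⊢ =b=> n1
  n1 = b.c.(c.0)\{a,b} ⊢ =b=> n2
  n2 = c.(c.0)\{a,b} ⊢ =c=> n3
  n3 = (c.0)\{a,b} ⊢ =c=> n4
  n4 = 0\{a,b} ⊢ deadlocked
Coarsest stable partition (strong bisimilarity classes):
  B0 = {m0}
  B1 = {m1}
  B2 = {m2, n3}
  B3 = {m3, n4}
  B4 = {n0}
  B5 = {n1}
  B6 = {n2}
m0 ∈ B0, n0 ∈ B4 → different blocks

P ≁ Q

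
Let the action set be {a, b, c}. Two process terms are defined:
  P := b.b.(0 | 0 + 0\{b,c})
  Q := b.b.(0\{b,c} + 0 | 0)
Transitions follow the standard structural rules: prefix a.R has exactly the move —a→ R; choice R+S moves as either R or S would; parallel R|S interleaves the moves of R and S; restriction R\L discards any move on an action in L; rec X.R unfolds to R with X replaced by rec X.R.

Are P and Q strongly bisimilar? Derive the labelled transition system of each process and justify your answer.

LTS(P): 3 reachable states
  u0 = b.b.(0 | 0 + 0\{b,c}) → —b→ u1
  u1 = b.(0 | 0 + 0\{b,c}) → —b→ u2
  u2 = 0 | 0 + 0\{b,c} → ∅
LTS(Q): 3 reachable states
  v0 = b.b.(0\{b,c} + 0 | 0) → —b→ v1
  v1 = b.(0\{b,c} + 0 | 0) → —b→ v2
  v2 = 0\{b,c} + 0 | 0 → ∅
Partition-refinement fixed point:
  B0 = {u0, v0}
  B1 = {u1, v1}
  B2 = {u2, v2}
u0 ∈ B0, v0 ∈ B0 → same block

bisimilar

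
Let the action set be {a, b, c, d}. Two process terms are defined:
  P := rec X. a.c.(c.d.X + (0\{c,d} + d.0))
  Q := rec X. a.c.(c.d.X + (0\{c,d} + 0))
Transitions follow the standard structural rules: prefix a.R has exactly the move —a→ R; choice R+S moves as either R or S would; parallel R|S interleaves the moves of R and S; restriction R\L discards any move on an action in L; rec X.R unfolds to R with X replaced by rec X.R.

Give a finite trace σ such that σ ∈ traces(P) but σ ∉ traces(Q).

Reachable graph of P (5 states):
  s0 = rec X. a.c.(c.d.X + (0\{c,d} + d.0)) | --a--▸ s1
  s1 = c.(c.d.(rec X. a.c.(c.d.X + (0\{c,d} + d.0))) + (0\{c,d} + d.0)) | --c--▸ s2
  s2 = c.d.(rec X. a.c.(c.d.X + (0\{c,d} + d.0))) + (0\{c,d} + d.0) | --c--▸ s3, --d--▸ s4
  s3 = d.(rec X. a.c.(c.d.X + (0\{c,d} + d.0))) | --d--▸ s0
  s4 = 0 | deadlocked
Reachable graph of Q (4 states):
  t0 = rec X. a.c.(c.d.X + (0\{c,d} + 0)) | --a--▸ t1
  t1 = c.(c.d.(rec X. a.c.(c.d.X + (0\{c,d} + 0))) + (0\{c,d} + 0)) | --c--▸ t2
  t2 = c.d.(rec X. a.c.(c.d.X + (0\{c,d} + 0))) + (0\{c,d} + 0) | --c--▸ t3
  t3 = d.(rec X. a.c.(c.d.X + (0\{c,d} + 0))) | --d--▸ t0
Trace ⟨acd⟩ through P, begin at {s0}:
  step 1 (a): {s1}
  step 2 (c): {s2}
  step 3 (d): {s4}
  — P admits the full trace.
Trace ⟨acd⟩ through Q, begin at {t0}:
  step 1 (a): {t1}
  step 2 (c): {t2}
  step 3 (d): ∅ (Q stuck)

acd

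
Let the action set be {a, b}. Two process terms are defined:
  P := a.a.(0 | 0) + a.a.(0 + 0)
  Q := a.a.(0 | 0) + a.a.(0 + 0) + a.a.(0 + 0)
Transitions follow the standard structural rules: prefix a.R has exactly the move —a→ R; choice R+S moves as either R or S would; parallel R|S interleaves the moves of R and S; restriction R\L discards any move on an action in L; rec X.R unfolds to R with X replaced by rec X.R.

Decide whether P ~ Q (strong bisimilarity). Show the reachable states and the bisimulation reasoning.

Reachable graph of P (5 states):
  u0 = a.a.(0 | 0) + a.a.(0 + 0) ⊢ ··a··> u1, ··a··> u2
  u1 = a.(0 + 0) ⊢ ··a··> u3
  u2 = a.(0 | 0) ⊢ ··a··> u4
  u3 = 0 + 0 ⊢ ∅
  u4 = 0 | 0 ⊢ ∅
Reachable graph of Q (5 states):
  v0 = a.a.(0 | 0) + a.a.(0 + 0) + a.a.(0 + 0) ⊢ ··a··> v1, ··a··> v2
  v1 = a.(0 + 0) ⊢ ··a··> v3
  v2 = a.(0 | 0) ⊢ ··a··> v4
  v3 = 0 + 0 ⊢ ∅
  v4 = 0 | 0 ⊢ ∅
Partition-refinement fixed point:
  B0 = {u0, v0}
  B1 = {u1, u2, v1, v2}
  B2 = {u3, u4, v3, v4}
u0 ∈ B0, v0 ∈ B0 → same block

YES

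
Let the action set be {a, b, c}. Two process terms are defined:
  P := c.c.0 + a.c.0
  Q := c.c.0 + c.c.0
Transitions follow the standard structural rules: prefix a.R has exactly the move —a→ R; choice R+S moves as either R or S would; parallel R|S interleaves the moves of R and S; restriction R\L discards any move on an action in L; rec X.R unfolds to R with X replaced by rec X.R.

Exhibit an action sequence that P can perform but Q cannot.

P's transition system — 3 states:
  m0 = c.c.0 + a.c.0 | ··a··> m1, ··c··> m1
  m1 = c.0 | ··c··> m2
  m2 = 0 | ∅
Q's transition system — 3 states:
  n0 = c.c.0 + c.c.0 | ··c··> n1
  n1 = c.0 | ··c··> n2
  n2 = 0 | ∅
Run σ = ⟨a⟩ on P: start {m0}
  after a @ step 1: {m1}
  ✓ P
Run σ = ⟨a⟩ on Q: start {n0}
  after a @ step 1: ∅  — Q cannot continue

a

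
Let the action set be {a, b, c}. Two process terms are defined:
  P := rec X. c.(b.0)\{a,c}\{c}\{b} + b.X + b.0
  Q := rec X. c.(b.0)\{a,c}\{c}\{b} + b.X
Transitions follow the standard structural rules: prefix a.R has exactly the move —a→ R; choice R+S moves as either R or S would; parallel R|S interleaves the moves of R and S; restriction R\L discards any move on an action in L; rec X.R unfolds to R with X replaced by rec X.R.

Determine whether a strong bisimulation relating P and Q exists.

P's transition system — 3 states:
  p0 = rec X. c.(b.0)\{a,c}\{c}\{b} + b.X + b.0 → -b-> p0, -b-> p1, -c-> p2
  p1 = 0 → stopped
  p2 = (b.0)\{a,c}\{c}\{b} → stopped
Q's transition system — 2 states:
  q0 = rec X. c.(b.0)\{a,c}\{c}\{b} + b.X → -b-> q0, -c-> q1
  q1 = (b.0)\{a,c}\{c}\{b} → stopped
Coarsest stable partition (strong bisimilarity classes):
  B0 = {p0}
  B1 = {p1, p2, q1}
  B2 = {q0}
p0 ∈ B0, q0 ∈ B2 → different blocks

not bisimilar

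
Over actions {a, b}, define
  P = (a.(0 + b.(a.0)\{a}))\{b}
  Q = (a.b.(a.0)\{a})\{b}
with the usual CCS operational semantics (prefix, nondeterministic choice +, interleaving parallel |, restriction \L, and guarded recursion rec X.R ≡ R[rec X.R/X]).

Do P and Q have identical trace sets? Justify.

YES

P's transition system — 2 states:
  m0 = (a.(0 + b.(a.0)\{a}))\{b} | -a-> m1
  m1 = (0 + b.(a.0)\{a})\{b} | ·
Q's transition system — 2 states:
  n0 = (a.b.(a.0)\{a})\{b} | -a-> n1
  n1 = (b.(a.0)\{a})\{b} | ·
Partition-refinement fixed point:
  B0 = {m0, n0}
  B1 = {m1, n1}
m0 ∈ B0, n0 ∈ B0 → same block
Bisimilar ⇒ trace-equivalent.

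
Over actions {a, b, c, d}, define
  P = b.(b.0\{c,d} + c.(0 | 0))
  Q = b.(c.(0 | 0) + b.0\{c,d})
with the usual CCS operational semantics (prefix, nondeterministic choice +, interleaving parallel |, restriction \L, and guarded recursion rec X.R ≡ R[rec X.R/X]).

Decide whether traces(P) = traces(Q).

Reachable graph of P (4 states):
  u0 = b.(b.0\{c,d} + c.(0 | 0)) | --b--▸ u1
  u1 = b.0\{c,d} + c.(0 | 0) | --b--▸ u2, --c--▸ u3
  u2 = 0\{c,d} | ∅
  u3 = 0 | 0 | ∅
Reachable graph of Q (4 states):
  v0 = b.(c.(0 | 0) + b.0\{c,d}) | --b--▸ v1
  v1 = c.(0 | 0) + b.0\{c,d} | --b--▸ v2, --c--▸ v3
  v2 = 0\{c,d} | ∅
  v3 = 0 | 0 | ∅
Partition-refinement fixed point:
  B0 = {u0, v0}
  B1 = {u1, v1}
  B2 = {u2, u3, v2, v3}
u0 ∈ B0, v0 ∈ B0 → same block
Bisimilar ⇒ trace-equivalent.

traces(P) = traces(Q)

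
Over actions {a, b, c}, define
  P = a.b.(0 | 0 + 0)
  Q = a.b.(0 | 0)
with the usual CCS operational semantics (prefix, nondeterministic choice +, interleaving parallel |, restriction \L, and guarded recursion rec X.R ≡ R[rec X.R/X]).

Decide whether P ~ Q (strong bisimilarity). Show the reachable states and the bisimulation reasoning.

Reachable graph of P (3 states):
  s0 = a.b.(0 | 0 + 0) :: —a→ s1
  s1 = b.(0 | 0 + 0) :: —b→ s2
  s2 = 0 | 0 + 0 :: (no moves)
Reachable graph of Q (3 states):
  t0 = a.b.(0 | 0) :: —a→ t1
  t1 = b.(0 | 0) :: —b→ t2
  t2 = 0 | 0 :: (no moves)
Bisimilarity quotient blocks:
  B0 = {s0, t0}
  B1 = {s1, t1}
  B2 = {s2, t2}
s0 ∈ B0, t0 ∈ B0 → same block

bisimilar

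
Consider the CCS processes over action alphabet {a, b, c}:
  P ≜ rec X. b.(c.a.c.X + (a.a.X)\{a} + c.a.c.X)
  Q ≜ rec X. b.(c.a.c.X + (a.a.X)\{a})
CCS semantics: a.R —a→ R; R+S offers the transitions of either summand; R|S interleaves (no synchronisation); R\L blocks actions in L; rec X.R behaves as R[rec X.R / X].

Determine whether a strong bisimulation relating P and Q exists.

P ~ Q

Reachable graph of P (4 states):
  p0 = rec X. b.(c.a.c.X + (a.a.X)\{a} + c.a.c.X) | —b→ p1
  p1 = c.a.c.(rec X. b.(c.a.c.X + (a.a.X)\{a} + c.a.c.X)) + (a.a.(rec X. b.(c.a.c.X + (a.a.X)\{a} + c.a.c.X)))\{a} + c.a.c.(rec X. b.(c.a.c.X + (a.a.X)\{a} + c.a.c.X)) | —c→ p2
  p2 = a.c.(rec X. b.(c.a.c.X + (a.a.X)\{a} + c.a.c.X)) | —a→ p3
  p3 = c.(rec X. b.(c.a.c.X + (a.a.X)\{a} + c.a.c.X)) | —c→ p0
Reachable graph of Q (4 states):
  q0 = rec X. b.(c.a.c.X + (a.a.X)\{a}) | —b→ q1
  q1 = c.a.c.(rec X. b.(c.a.c.X + (a.a.X)\{a})) + (a.a.(rec X. b.(c.a.c.X + (a.a.X)\{a})))\{a} | —c→ q2
  q2 = a.c.(rec X. b.(c.a.c.X + (a.a.X)\{a})) | —a→ q3
  q3 = c.(rec X. b.(c.a.c.X + (a.a.X)\{a})) | —c→ q0
Partition-refinement fixed point:
  B0 = {p0, q0}
  B1 = {p1, q1}
  B2 = {p2, q2}
  B3 = {p3, q3}
p0 ∈ B0, q0 ∈ B0 → same block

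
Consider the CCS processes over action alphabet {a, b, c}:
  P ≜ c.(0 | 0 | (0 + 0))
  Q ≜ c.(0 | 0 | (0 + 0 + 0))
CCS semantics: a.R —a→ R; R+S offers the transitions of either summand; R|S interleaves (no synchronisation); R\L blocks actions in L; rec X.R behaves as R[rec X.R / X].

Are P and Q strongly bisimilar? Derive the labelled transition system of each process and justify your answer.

P's transition system — 2 states:
  s0 = c.(0 | 0 | (0 + 0)) ⊢ -c-> s1
  s1 = 0 | 0 | (0 + 0) ⊢ deadlocked
Q's transition system — 2 states:
  t0 = c.(0 | 0 | (0 + 0 + 0)) ⊢ -c-> t1
  t1 = 0 | 0 | (0 + 0 + 0) ⊢ deadlocked
Partition-refinement fixed point:
  B0 = {s0, t0}
  B1 = {s1, t1}
s0 ∈ B0, t0 ∈ B0 → same block

P ~ Q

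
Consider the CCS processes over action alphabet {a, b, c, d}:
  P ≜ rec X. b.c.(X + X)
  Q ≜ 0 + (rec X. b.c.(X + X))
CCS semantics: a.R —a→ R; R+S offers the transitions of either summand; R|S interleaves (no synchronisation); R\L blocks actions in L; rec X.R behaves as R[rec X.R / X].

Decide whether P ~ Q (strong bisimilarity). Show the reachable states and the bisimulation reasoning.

P ~ Q

LTS(P): 3 reachable states
  m0 = rec X. b.c.(X + X) → =b=> m1
  m1 = c.((rec X. b.c.(X + X)) + (rec X. b.c.(X + X))) → =c=> m2
  m2 = (rec X. b.c.(X + X)) + (rec X. b.c.(X + X)) → =b=> m1
LTS(Q): 3 reachable states
  n0 = 0 + (rec X. b.c.(X + X)) → =b=> n1
  n1 = c.((rec X. b.c.(X + X)) + (rec X. b.c.(X + X))) → =c=> n2
  n2 = (rec X. b.c.(X + X)) + (rec X. b.c.(X + X)) → =b=> n1
Coarsest stable partition (strong bisimilarity classes):
  B0 = {m0, m2, n0, n2}
  B1 = {m1, n1}
m0 ∈ B0, n0 ∈ B0 → same block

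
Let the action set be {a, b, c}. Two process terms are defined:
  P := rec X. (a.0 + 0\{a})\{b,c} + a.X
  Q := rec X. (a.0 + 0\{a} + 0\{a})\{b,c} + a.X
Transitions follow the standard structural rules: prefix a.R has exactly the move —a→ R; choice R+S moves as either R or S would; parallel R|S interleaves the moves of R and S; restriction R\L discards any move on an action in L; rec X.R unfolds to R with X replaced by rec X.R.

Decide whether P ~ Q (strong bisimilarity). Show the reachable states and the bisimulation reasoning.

P's transition system — 2 states:
  u0 = rec X. (a.0 + 0\{a})\{b,c} + a.X :: ··a··> u0, ··a··> u1
  u1 = 0\{b,c} :: ·
Q's transition system — 2 states:
  v0 = rec X. (a.0 + 0\{a} + 0\{a})\{b,c} + a.X :: ··a··> v0, ··a··> v1
  v1 = 0\{b,c} :: ·
Coarsest stable partition (strong bisimilarity classes):
  B0 = {u0, v0}
  B1 = {u1, v1}
u0 ∈ B0, v0 ∈ B0 → same block

YES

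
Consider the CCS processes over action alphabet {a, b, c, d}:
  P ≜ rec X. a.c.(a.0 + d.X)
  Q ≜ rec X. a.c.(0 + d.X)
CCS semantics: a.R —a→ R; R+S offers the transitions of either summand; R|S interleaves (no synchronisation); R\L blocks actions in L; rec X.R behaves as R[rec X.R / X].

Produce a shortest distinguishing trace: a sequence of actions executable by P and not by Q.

aca

Reachable graph of P (4 states):
  u0 = rec X. a.c.(a.0 + d.X) → ··a··> u1
  u1 = c.(a.0 + d.(rec X. a.c.(a.0 + d.X))) → ··c··> u2
  u2 = a.0 + d.(rec X. a.c.(a.0 + d.X)) → ··a··> u3, ··d··> u0
  u3 = 0 → stopped
Reachable graph of Q (3 states):
  v0 = rec X. a.c.(0 + d.X) → ··a··> v1
  v1 = c.(0 + d.(rec X. a.c.(0 + d.X))) → ··c··> v2
  v2 = 0 + d.(rec X. a.c.(0 + d.X)) → ··d··> v0
Run σ = ⟨aca⟩ on P: start {u0}
  after a @ step 1: {u1}
  after c @ step 2: {u2}
  after a @ step 3: {u3}
  — P admits the full trace.
Run σ = ⟨aca⟩ on Q: start {v0}
  after a @ step 1: {v1}
  after c @ step 2: {v2}
  after a @ step 3: ∅  — Q cannot continue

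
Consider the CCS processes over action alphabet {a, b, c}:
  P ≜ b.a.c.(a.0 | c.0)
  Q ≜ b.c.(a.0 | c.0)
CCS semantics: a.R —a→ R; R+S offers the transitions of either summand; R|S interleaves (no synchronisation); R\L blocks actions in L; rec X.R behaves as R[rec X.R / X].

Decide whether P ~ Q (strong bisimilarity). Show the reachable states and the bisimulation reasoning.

not bisimilar

Reachable graph of P (7 states):
  s0 = b.a.c.(a.0 | c.0) ⊢ —b→ s1
  s1 = a.c.(a.0 | c.0) ⊢ —a→ s2
  s2 = c.(a.0 | c.0) ⊢ —c→ s3
  s3 = a.0 | c.0 ⊢ —a→ s4, —c→ s5
  s4 = 0 | c.0 ⊢ —c→ s6
  s5 = a.0 | 0 ⊢ —a→ s6
  s6 = 0 | 0 ⊢ deadlocked
Reachable graph of Q (6 states):
  t0 = b.c.(a.0 | c.0) ⊢ —b→ t1
  t1 = c.(a.0 | c.0) ⊢ —c→ t2
  t2 = a.0 | c.0 ⊢ —a→ t3, —c→ t4
  t3 = 0 | c.0 ⊢ —c→ t5
  t4 = a.0 | 0 ⊢ —a→ t5
  t5 = 0 | 0 ⊢ deadlocked
Partition-refinement fixed point:
  B0 = {s0}
  B1 = {s1}
  B2 = {s2, t1}
  B3 = {s3, t2}
  B4 = {s5, t4}
  B5 = {s6, t5}
  B6 = {s4, t3}
  B7 = {t0}
s0 ∈ B0, t0 ∈ B7 → different blocks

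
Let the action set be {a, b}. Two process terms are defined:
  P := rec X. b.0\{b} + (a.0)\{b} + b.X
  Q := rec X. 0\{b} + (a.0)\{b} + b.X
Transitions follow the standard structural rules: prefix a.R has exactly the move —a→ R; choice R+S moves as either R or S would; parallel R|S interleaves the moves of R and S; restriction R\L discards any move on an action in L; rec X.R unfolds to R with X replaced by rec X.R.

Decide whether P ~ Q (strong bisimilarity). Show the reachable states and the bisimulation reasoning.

NO

P's transition system — 2 states:
  p0 = rec X. b.0\{b} + (a.0)\{b} + b.X | =a=> p1, =b=> p0, =b=> p1
  p1 = 0\{b} | deadlocked
Q's transition system — 2 states:
  q0 = rec X. 0\{b} + (a.0)\{b} + b.X | =a=> q1, =b=> q0
  q1 = 0\{b} | deadlocked
Coarsest stable partition (strong bisimilarity classes):
  B0 = {p0}
  B1 = {p1, q1}
  B2 = {q0}
p0 ∈ B0, q0 ∈ B2 → different blocks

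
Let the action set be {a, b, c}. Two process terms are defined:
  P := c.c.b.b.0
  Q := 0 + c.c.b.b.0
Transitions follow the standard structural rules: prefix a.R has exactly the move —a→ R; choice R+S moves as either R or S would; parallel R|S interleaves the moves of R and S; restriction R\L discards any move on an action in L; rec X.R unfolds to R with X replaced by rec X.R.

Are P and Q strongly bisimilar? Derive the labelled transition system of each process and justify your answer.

P ~ Q

Reachable graph of P (5 states):
  p0 = c.c.b.b.0 has moves —c→ p1
  p1 = c.b.b.0 has moves —c→ p2
  p2 = b.b.0 has moves —b→ p3
  p3 = b.0 has moves —b→ p4
  p4 = 0 has moves deadlocked
Reachable graph of Q (5 states):
  q0 = 0 + c.c.b.b.0 has moves —c→ q1
  q1 = c.b.b.0 has moves —c→ q2
  q2 = b.b.0 has moves —b→ q3
  q3 = b.0 has moves —b→ q4
  q4 = 0 has moves deadlocked
Bisimilarity quotient blocks:
  B0 = {p0, q0}
  B1 = {p1, q1}
  B2 = {p2, q2}
  B3 = {p3, q3}
  B4 = {p4, q4}
p0 ∈ B0, q0 ∈ B0 → same block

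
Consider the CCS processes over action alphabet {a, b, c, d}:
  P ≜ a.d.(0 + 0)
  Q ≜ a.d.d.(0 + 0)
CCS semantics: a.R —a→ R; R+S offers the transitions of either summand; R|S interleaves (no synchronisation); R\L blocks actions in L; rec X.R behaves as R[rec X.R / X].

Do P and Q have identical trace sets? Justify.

P's transition system — 3 states:
  s0 = a.d.(0 + 0) has moves -a-> s1
  s1 = d.(0 + 0) has moves -d-> s2
  s2 = 0 + 0 has moves ·
Q's transition system — 4 states:
  t0 = a.d.d.(0 + 0) has moves -a-> t1
  t1 = d.d.(0 + 0) has moves -d-> t2
  t2 = d.(0 + 0) has moves -d-> t3
  t3 = 0 + 0 has moves ·
Trace ⟨add⟩ through Q, begin at {t0}:
  after a @ step 1: {t1}
  after d @ step 2: {t2}
  after d @ step 3: {t3}
  — Q admits the full trace.
Trace ⟨add⟩ through P, begin at {s0}:
  after a @ step 1: {s1}
  after d @ step 2: {s2}
  after d @ step 3: ∅  — P cannot continue

trace-distinct — witness ⟨add⟩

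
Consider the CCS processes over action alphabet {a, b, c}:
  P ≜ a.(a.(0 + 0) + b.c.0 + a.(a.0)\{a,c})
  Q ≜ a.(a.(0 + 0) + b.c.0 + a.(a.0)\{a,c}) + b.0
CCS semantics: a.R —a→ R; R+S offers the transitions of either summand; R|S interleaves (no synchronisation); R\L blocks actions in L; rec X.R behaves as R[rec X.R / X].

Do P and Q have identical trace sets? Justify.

Reachable graph of P (6 states):
  s0 = a.(a.(0 + 0) + b.c.0 + a.(a.0)\{a,c}) | ··a··> s1
  s1 = a.(0 + 0) + b.c.0 + a.(a.0)\{a,c} | ··a··> s2, ··a··> s3, ··b··> s4
  s2 = (a.0)\{a,c} | deadlocked
  s3 = 0 + 0 | deadlocked
  s4 = c.0 | ··c··> s5
  s5 = 0 | deadlocked
Reachable graph of Q (6 states):
  t0 = a.(a.(0 + 0) + b.c.0 + a.(a.0)\{a,c}) + b.0 | ··a··> t1, ··b··> t2
  t1 = a.(0 + 0) + b.c.0 + a.(a.0)\{a,c} | ··a··> t3, ··a··> t4, ··b··> t5
  t2 = 0 | deadlocked
  t3 = (a.0)\{a,c} | deadlocked
  t4 = 0 + 0 | deadlocked
  t5 = c.0 | ··c··> t2
Run σ = ⟨b⟩ on Q: start {t0}
  step 1 (b): {t2}
  ✓ Q
Run σ = ⟨b⟩ on P: start {s0}
  step 1 (b): ∅ (P stuck)

NO — witness ⟨b⟩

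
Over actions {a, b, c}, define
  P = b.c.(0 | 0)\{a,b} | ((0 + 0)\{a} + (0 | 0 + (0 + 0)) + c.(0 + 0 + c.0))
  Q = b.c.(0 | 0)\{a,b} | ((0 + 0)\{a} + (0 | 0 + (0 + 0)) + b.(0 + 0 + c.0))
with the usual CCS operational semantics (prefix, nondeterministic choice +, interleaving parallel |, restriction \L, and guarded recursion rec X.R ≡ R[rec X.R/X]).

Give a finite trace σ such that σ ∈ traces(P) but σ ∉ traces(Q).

P's transition system — 9 states:
  p0 = b.c.(0 | 0)\{a,b} | ((0 + 0)\{a} + (0 | 0 + (0 + 0)) + c.(0 + 0 + c.0)) | -b-> p1, -c-> p2
  p1 = c.(0 | 0)\{a,b} | ((0 + 0)\{a} + (0 | 0 + (0 + 0)) + c.(0 + 0 + c.0)) | -c-> p3, -c-> p4
  p2 = b.c.(0 | 0)\{a,b} | (0 + 0 + c.0) | -b-> p4, -c-> p5
  p3 = (0 | 0)\{a,b} | ((0 + 0)\{a} + (0 | 0 + (0 + 0)) + c.(0 + 0 + c.0)) | -c-> p6
  p4 = c.(0 | 0)\{a,b} | (0 + 0 + c.0) | -c-> p6, -c-> p7
  p5 = b.c.(0 | 0)\{a,b} | 0 | -b-> p7
  p6 = (0 | 0)\{a,b} | (0 + 0 + c.0) | -c-> p8
  p7 = c.(0 | 0)\{a,b} | 0 | -c-> p8
  p8 = (0 | 0)\{a,b} | 0 | ∅
Q's transition system — 9 states:
  q0 = b.c.(0 | 0)\{a,b} | ((0 + 0)\{a} + (0 | 0 + (0 + 0)) + b.(0 + 0 + c.0)) | -b-> q1, -b-> q2
  q1 = b.c.(0 | 0)\{a,b} | (0 + 0 + c.0) | -b-> q3, -c-> q4
  q2 = c.(0 | 0)\{a,b} | ((0 + 0)\{a} + (0 | 0 + (0 + 0)) + b.(0 + 0 + c.0)) | -b-> q3, -c-> q5
  q3 = c.(0 | 0)\{a,b} | (0 + 0 + c.0) | -c-> q6, -c-> q7
  q4 = b.c.(0 | 0)\{a,b} | 0 | -b-> q7
  q5 = (0 | 0)\{a,b} | ((0 + 0)\{a} + (0 | 0 + (0 + 0)) + b.(0 + 0 + c.0)) | -b-> q6
  q6 = (0 | 0)\{a,b} | (0 + 0 + c.0) | -c-> q8
  q7 = c.(0 | 0)\{a,b} | 0 | -c-> q8
  q8 = (0 | 0)\{a,b} | 0 | ∅
Executing c from P (initial set {p0}):
  after c @ step 1: {p2}
  — P admits the full trace.
Executing c from Q (initial set {q0}):
  after c @ step 1: no successor for Q

c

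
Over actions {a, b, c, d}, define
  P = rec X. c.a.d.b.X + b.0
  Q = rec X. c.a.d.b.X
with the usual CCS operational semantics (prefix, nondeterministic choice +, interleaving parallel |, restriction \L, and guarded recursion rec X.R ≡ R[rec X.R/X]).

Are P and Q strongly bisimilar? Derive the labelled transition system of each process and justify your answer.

P's transition system — 5 states:
  m0 = rec X. c.a.d.b.X + b.0 → ··b··> m1, ··c··> m2
  m1 = 0 → deadlocked
  m2 = a.d.b.(rec X. c.a.d.b.X + b.0) → ··a··> m3
  m3 = d.b.(rec X. c.a.d.b.X + b.0) → ··d··> m4
  m4 = b.(rec X. c.a.d.b.X + b.0) → ··b··> m0
Q's transition system — 4 states:
  n0 = rec X. c.a.d.b.X → ··c··> n1
  n1 = a.d.b.(rec X. c.a.d.b.X) → ··a··> n2
  n2 = d.b.(rec X. c.a.d.b.X) → ··d··> n3
  n3 = b.(rec X. c.a.d.b.X) → ··b··> n0
Bisimilarity quotient blocks:
  B0 = {m0}
  B1 = {m2}
  B2 = {m3}
  B3 = {m4}
  B4 = {m1}
  B5 = {n0}
  B6 = {n1}
  B7 = {n2}
  B8 = {n3}
m0 ∈ B0, n0 ∈ B5 → different blocks

not bisimilar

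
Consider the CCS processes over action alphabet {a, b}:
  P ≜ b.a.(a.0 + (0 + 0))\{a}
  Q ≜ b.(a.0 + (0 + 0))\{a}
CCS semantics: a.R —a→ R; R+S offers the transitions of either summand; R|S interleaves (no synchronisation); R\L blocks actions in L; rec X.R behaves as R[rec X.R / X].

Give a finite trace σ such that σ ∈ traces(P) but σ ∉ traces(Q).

ba

Reachable graph of P (3 states):
  u0 = b.a.(a.0 + (0 + 0))\{a} ⊢ =b=> u1
  u1 = a.(a.0 + (0 + 0))\{a} ⊢ =a=> u2
  u2 = (a.0 + (0 + 0))\{a} ⊢ stopped
Reachable graph of Q (2 states):
  v0 = b.(a.0 + (0 + 0))\{a} ⊢ =b=> v1
  v1 = (a.0 + (0 + 0))\{a} ⊢ stopped
Executing ba from P (initial set {u0}):
  after b @ step 1: {u1}
  after a @ step 2: {u2}
  ✓ P
Executing ba from Q (initial set {v0}):
  after b @ step 1: {v1}
  after a @ step 2: ∅  — Q cannot continue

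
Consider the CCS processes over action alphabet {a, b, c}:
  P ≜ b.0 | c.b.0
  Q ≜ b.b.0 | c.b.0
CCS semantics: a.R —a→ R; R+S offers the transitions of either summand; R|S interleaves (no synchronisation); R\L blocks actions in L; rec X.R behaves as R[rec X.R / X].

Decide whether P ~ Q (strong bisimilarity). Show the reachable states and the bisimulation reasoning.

LTS(P): 6 reachable states
  m0 = b.0 | c.b.0 has moves ··b··> m1, ··c··> m2
  m1 = 0 | c.b.0 has moves ··c··> m3
  m2 = b.0 | b.0 has moves ··b··> m3, ··b··> m4
  m3 = 0 | b.0 has moves ··b··> m5
  m4 = b.0 | 0 has moves ··b··> m5
  m5 = 0 | 0 has moves ∅
LTS(Q): 9 reachable states
  n0 = b.b.0 | c.b.0 has moves ··b··> n1, ··c··> n2
  n1 = b.0 | c.b.0 has moves ··b··> n3, ··c··> n4
  n2 = b.b.0 | b.0 has moves ··b··> n4, ··b··> n5
  n3 = 0 | c.b.0 has moves ··c··> n6
  n4 = b.0 | b.0 has moves ··b··> n6, ··b··> n7
  n5 = b.b.0 | 0 has moves ··b··> n7
  n6 = 0 | b.0 has moves ··b··> n8
  n7 = b.0 | 0 has moves ··b··> n8
  n8 = 0 | 0 has moves ∅
Coarsest stable partition (strong bisimilarity classes):
  B0 = {m0, n1}
  B1 = {m1, n3}
  B2 = {m3, m4, n6, n7}
  B3 = {m5, n8}
  B4 = {m2, n4, n5}
  B5 = {n0}
  B6 = {n2}
m0 ∈ B0, n0 ∈ B5 → different blocks

NO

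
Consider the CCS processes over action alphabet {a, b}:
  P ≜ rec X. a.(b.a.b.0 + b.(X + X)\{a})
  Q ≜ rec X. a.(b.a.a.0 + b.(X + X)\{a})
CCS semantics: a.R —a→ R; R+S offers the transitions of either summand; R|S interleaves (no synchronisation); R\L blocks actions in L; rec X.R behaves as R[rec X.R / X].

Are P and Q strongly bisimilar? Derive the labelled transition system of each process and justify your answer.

NO

Reachable graph of P (6 states):
  s0 = rec X. a.(b.a.b.0 + b.(X + X)\{a}) ⊢ =a=> s1
  s1 = b.a.b.0 + b.((rec X. a.(b.a.b.0 + b.(X + X)\{a})) + (rec X. a.(b.a.b.0 + b.(X + X)\{a})))\{a} ⊢ =b=> s2, =b=> s3
  s2 = ((rec X. a.(b.a.b.0 + b.(X + X)\{a})) + (rec X. a.(b.a.b.0 + b.(X + X)\{a})))\{a} ⊢ stopped
  s3 = a.b.0 ⊢ =a=> s4
  s4 = b.0 ⊢ =b=> s5
  s5 = 0 ⊢ stopped
Reachable graph of Q (6 states):
  t0 = rec X. a.(b.a.a.0 + b.(X + X)\{a}) ⊢ =a=> t1
  t1 = b.a.a.0 + b.((rec X. a.(b.a.a.0 + b.(X + X)\{a})) + (rec X. a.(b.a.a.0 + b.(X + X)\{a})))\{a} ⊢ =b=> t2, =b=> t3
  t2 = ((rec X. a.(b.a.a.0 + b.(X + X)\{a})) + (rec X. a.(b.a.a.0 + b.(X + X)\{a})))\{a} ⊢ stopped
  t3 = a.a.0 ⊢ =a=> t4
  t4 = a.0 ⊢ =a=> t5
  t5 = 0 ⊢ stopped
Bisimilarity quotient blocks:
  B0 = {s0}
  B1 = {s1}
  B2 = {s3}
  B3 = {s4}
  B4 = {s2, s5, t2, t5}
  B5 = {t0}
  B6 = {t1}
  B7 = {t3}
  B8 = {t4}
s0 ∈ B0, t0 ∈ B5 → different blocks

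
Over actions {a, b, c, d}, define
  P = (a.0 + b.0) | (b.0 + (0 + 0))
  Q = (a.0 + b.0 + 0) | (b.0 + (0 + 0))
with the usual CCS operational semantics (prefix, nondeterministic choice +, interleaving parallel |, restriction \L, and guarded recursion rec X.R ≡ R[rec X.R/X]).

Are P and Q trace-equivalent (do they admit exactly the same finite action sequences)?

Reachable graph of P (4 states):
  s0 = (a.0 + b.0) | (b.0 + (0 + 0)) ⊢ ··a··> s1, ··b··> s1, ··b··> s2
  s1 = 0 | (b.0 + (0 + 0)) ⊢ ··b··> s3
  s2 = (a.0 + b.0) | 0 ⊢ ··a··> s3, ··b··> s3
  s3 = 0 | 0 ⊢ deadlocked
Reachable graph of Q (4 states):
  t0 = (a.0 + b.0 + 0) | (b.0 + (0 + 0)) ⊢ ··a··> t1, ··b··> t1, ··b··> t2
  t1 = 0 | (b.0 + (0 + 0)) ⊢ ··b··> t3
  t2 = (a.0 + b.0 + 0) | 0 ⊢ ··a··> t3, ··b··> t3
  t3 = 0 | 0 ⊢ deadlocked
Partition-refinement fixed point:
  B0 = {s0, t0}
  B1 = {s1, t1}
  B2 = {s3, t3}
  B3 = {s2, t2}
s0 ∈ B0, t0 ∈ B0 → same block
Bisimilar ⇒ trace-equivalent.

trace-equivalent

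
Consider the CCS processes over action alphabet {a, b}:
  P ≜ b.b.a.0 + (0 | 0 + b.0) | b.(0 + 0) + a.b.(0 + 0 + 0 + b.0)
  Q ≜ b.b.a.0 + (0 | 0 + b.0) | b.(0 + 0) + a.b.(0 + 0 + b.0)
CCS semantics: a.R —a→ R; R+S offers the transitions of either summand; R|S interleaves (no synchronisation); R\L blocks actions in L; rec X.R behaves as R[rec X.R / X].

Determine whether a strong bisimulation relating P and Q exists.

Reachable graph of P (9 states):
  m0 = b.b.a.0 + (0 | 0 + b.0) | b.(0 + 0) + a.b.(0 + 0 + 0 + b.0) has moves =a=> m1, =b=> m2, =b=> m3, =b=> m4
  m1 = b.(0 + 0 + 0 + b.0) has moves =b=> m5
  m2 = (0 | 0 + b.0) | (0 + 0) has moves =b=> m6
  m3 = 0 | b.(0 + 0) has moves =b=> m6
  m4 = b.a.0 has moves =b=> m7
  m5 = 0 + 0 + 0 + b.0 has moves =b=> m8
  m6 = 0 | (0 + 0) has moves deadlocked
  m7 = a.0 has moves =a=> m8
  m8 = 0 has moves deadlocked
Reachable graph of Q (9 states):
  n0 = b.b.a.0 + (0 | 0 + b.0) | b.(0 + 0) + a.b.(0 + 0 + b.0) has moves =a=> n1, =b=> n2, =b=> n3, =b=> n4
  n1 = b.(0 + 0 + b.0) has moves =b=> n5
  n2 = (0 | 0 + b.0) | (0 + 0) has moves =b=> n6
  n3 = 0 | b.(0 + 0) has moves =b=> n6
  n4 = b.a.0 has moves =b=> n7
  n5 = 0 + 0 + b.0 has moves =b=> n8
  n6 = 0 | (0 + 0) has moves deadlocked
  n7 = a.0 has moves =a=> n8
  n8 = 0 has moves deadlocked
Bisimilarity quotient blocks:
  B0 = {m0, n0}
  B1 = {m2, m3, m5, n2, n3, n5}
  B2 = {m6, m8, n6, n8}
  B3 = {m4, n4}
  B4 = {m7, n7}
  B5 = {m1, n1}
m0 ∈ B0, n0 ∈ B0 → same block

P ~ Q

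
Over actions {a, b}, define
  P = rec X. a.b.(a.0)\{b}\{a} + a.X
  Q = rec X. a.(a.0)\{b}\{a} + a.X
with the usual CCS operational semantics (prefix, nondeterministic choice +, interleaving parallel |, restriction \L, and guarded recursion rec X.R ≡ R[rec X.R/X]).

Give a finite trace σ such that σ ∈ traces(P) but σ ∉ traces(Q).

LTS(P): 3 reachable states
  u0 = rec X. a.b.(a.0)\{b}\{a} + a.X | —a→ u0, —a→ u1
  u1 = b.(a.0)\{b}\{a} | —b→ u2
  u2 = (a.0)\{b}\{a} | ·
LTS(Q): 2 reachable states
  v0 = rec X. a.(a.0)\{b}\{a} + a.X | —a→ v0, —a→ v1
  v1 = (a.0)\{b}\{a} | ·
Run σ = ⟨ab⟩ on P: start {u0}
  [1] a ⇒ {u0, u1}
  [2] b ⇒ {u2}
  — P admits the full trace.
Run σ = ⟨ab⟩ on Q: start {v0}
  [1] a ⇒ {v0, v1}
  [2] b ⇒ ∅  — Q cannot continue

ab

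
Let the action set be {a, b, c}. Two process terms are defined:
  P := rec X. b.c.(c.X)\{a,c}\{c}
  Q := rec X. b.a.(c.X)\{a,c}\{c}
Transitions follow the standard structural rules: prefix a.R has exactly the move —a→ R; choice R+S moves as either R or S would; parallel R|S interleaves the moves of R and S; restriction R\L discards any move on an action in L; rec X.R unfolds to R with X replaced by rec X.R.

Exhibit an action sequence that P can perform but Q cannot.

bc

LTS(P): 3 reachable states
  p0 = rec X. b.c.(c.X)\{a,c}\{c} :: ··b··> p1
  p1 = c.(c.(rec X. b.c.(c.X)\{a,c}\{c}))\{a,c}\{c} :: ··c··> p2
  p2 = (c.(rec X. b.c.(c.X)\{a,c}\{c}))\{a,c}\{c} :: deadlocked
LTS(Q): 3 reachable states
  q0 = rec X. b.a.(c.X)\{a,c}\{c} :: ··b··> q1
  q1 = a.(c.(rec X. b.a.(c.X)\{a,c}\{c}))\{a,c}\{c} :: ··a··> q2
  q2 = (c.(rec X. b.a.(c.X)\{a,c}\{c}))\{a,c}\{c} :: deadlocked
Run σ = ⟨bc⟩ on P: start {p0}
  [1] b ⇒ {p1}
  [2] c ⇒ {p2}
  — P admits the full trace.
Run σ = ⟨bc⟩ on Q: start {q0}
  [1] b ⇒ {q1}
  [2] c ⇒ ∅  — Q cannot continue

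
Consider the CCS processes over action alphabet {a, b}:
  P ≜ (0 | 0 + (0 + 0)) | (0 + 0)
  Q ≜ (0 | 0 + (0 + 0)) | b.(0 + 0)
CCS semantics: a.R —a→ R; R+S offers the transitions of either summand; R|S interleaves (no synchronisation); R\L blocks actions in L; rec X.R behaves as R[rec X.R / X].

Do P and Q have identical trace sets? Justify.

traces(P) ≠ traces(Q) — witness ⟨b⟩

LTS(P): 1 reachable states
  p0 = (0 | 0 + (0 + 0)) | (0 + 0) ⊢ stopped
LTS(Q): 2 reachable states
  q0 = (0 | 0 + (0 + 0)) | b.(0 + 0) ⊢ --b--▸ q1
  q1 = (0 | 0 + (0 + 0)) | (0 + 0) ⊢ stopped
Executing b from Q (initial set {q0}):
  [1] b ⇒ {q1}
  — Q admits the full trace.
Executing b from P (initial set {p0}):
  [1] b ⇒ no successor for P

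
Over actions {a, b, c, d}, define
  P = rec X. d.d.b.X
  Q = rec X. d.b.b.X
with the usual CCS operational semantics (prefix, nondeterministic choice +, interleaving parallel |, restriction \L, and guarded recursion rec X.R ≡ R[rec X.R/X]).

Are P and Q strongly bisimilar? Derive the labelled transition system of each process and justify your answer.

Reachable graph of P (3 states):
  m0 = rec X. d.d.b.X → -d-> m1
  m1 = d.b.(rec X. d.d.b.X) → -d-> m2
  m2 = b.(rec X. d.d.b.X) → -b-> m0
Reachable graph of Q (3 states):
  n0 = rec X. d.b.b.X → -d-> n1
  n1 = b.b.(rec X. d.b.b.X) → -b-> n2
  n2 = b.(rec X. d.b.b.X) → -b-> n0
Coarsest stable partition (strong bisimilarity classes):
  B0 = {m0}
  B1 = {m1}
  B2 = {m2}
  B3 = {n0}
  B4 = {n1}
  B5 = {n2}
m0 ∈ B0, n0 ∈ B3 → different blocks

NO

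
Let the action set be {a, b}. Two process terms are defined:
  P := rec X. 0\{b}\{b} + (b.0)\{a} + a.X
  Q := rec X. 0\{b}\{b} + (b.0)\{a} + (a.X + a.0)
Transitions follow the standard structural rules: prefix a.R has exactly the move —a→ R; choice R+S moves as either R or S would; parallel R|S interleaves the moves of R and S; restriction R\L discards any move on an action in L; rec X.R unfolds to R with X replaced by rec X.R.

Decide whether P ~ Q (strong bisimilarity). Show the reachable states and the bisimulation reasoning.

P ≁ Q

P's transition system — 2 states:
  u0 = rec X. 0\{b}\{b} + (b.0)\{a} + a.X ⊢ -a-> u0, -b-> u1
  u1 = 0\{a} ⊢ ·
Q's transition system — 3 states:
  v0 = rec X. 0\{b}\{b} + (b.0)\{a} + (a.X + a.0) ⊢ -a-> v0, -a-> v1, -b-> v2
  v1 = 0 ⊢ ·
  v2 = 0\{a} ⊢ ·
Partition-refinement fixed point:
  B0 = {u0}
  B1 = {u1, v1, v2}
  B2 = {v0}
u0 ∈ B0, v0 ∈ B2 → different blocks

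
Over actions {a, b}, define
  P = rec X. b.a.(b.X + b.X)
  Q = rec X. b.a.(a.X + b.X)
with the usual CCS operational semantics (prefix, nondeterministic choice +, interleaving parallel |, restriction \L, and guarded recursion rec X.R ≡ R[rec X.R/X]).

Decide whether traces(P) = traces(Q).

traces(P) ≠ traces(Q) — witness ⟨baa⟩

Reachable graph of P (3 states):
  u0 = rec X. b.a.(b.X + b.X) has moves --b--▸ u1
  u1 = a.(b.(rec X. b.a.(b.X + b.X)) + b.(rec X. b.a.(b.X + b.X))) has moves --a--▸ u2
  u2 = b.(rec X. b.a.(b.X + b.X)) + b.(rec X. b.a.(b.X + b.X)) has moves --b--▸ u0
Reachable graph of Q (3 states):
  v0 = rec X. b.a.(a.X + b.X) has moves --b--▸ v1
  v1 = a.(a.(rec X. b.a.(a.X + b.X)) + b.(rec X. b.a.(a.X + b.X))) has moves --a--▸ v2
  v2 = a.(rec X. b.a.(a.X + b.X)) + b.(rec X. b.a.(a.X + b.X)) has moves --a--▸ v0, --b--▸ v0
Run σ = ⟨baa⟩ on Q: start {v0}
  step 1 (b): {v1}
  step 2 (a): {v2}
  step 3 (a): {v0}
  — Q admits the full trace.
Run σ = ⟨baa⟩ on P: start {u0}
  step 1 (b): {u1}
  step 2 (a): {u2}
  step 3 (a): ∅  — P cannot continue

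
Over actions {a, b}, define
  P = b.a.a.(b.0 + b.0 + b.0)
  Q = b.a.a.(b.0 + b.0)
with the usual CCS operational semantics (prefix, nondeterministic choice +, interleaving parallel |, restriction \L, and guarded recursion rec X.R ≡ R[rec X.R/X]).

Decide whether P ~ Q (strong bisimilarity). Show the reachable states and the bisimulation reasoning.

P ~ Q

P's transition system — 5 states:
  m0 = b.a.a.(b.0 + b.0 + b.0) has moves -b-> m1
  m1 = a.a.(b.0 + b.0 + b.0) has moves -a-> m2
  m2 = a.(b.0 + b.0 + b.0) has moves -a-> m3
  m3 = b.0 + b.0 + b.0 has moves -b-> m4
  m4 = 0 has moves ∅
Q's transition system — 5 states:
  n0 = b.a.a.(b.0 + b.0) has moves -b-> n1
  n1 = a.a.(b.0 + b.0) has moves -a-> n2
  n2 = a.(b.0 + b.0) has moves -a-> n3
  n3 = b.0 + b.0 has moves -b-> n4
  n4 = 0 has moves ∅
Bisimilarity quotient blocks:
  B0 = {m0, n0}
  B1 = {m1, n1}
  B2 = {m2, n2}
  B3 = {m3, n3}
  B4 = {m4, n4}
m0 ∈ B0, n0 ∈ B0 → same block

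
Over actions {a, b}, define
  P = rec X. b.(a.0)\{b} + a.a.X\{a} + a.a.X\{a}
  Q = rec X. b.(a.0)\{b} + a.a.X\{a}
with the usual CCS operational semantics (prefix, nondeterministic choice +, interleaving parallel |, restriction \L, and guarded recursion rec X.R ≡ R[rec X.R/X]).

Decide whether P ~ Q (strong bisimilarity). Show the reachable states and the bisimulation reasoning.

P's transition system — 6 states:
  p0 = rec X. b.(a.0)\{b} + a.a.X\{a} + a.a.X\{a} has moves —a→ p1, —b→ p2
  p1 = a.(rec X. b.(a.0)\{b} + a.a.X\{a} + a.a.X\{a})\{a} has moves —a→ p3
  p2 = (a.0)\{b} has moves —a→ p4
  p3 = (rec X. b.(a.0)\{b} + a.a.X\{a} + a.a.X\{a})\{a} has moves —b→ p5
  p4 = 0\{b} has moves deadlocked
  p5 = (a.0)\{b}\{a} has moves deadlocked
Q's transition system — 6 states:
  q0 = rec X. b.(a.0)\{b} + a.a.X\{a} has moves —a→ q1, —b→ q2
  q1 = a.(rec X. b.(a.0)\{b} + a.a.X\{a})\{a} has moves —a→ q3
  q2 = (a.0)\{b} has moves —a→ q4
  q3 = (rec X. b.(a.0)\{b} + a.a.X\{a})\{a} has moves —b→ q5
  q4 = 0\{b} has moves deadlocked
  q5 = (a.0)\{b}\{a} has moves deadlocked
Bisimilarity quotient blocks:
  B0 = {p0, q0}
  B1 = {p1, q1}
  B2 = {p3, q3}
  B3 = {p4, p5, q4, q5}
  B4 = {p2, q2}
p0 ∈ B0, q0 ∈ B0 → same block

P ~ Q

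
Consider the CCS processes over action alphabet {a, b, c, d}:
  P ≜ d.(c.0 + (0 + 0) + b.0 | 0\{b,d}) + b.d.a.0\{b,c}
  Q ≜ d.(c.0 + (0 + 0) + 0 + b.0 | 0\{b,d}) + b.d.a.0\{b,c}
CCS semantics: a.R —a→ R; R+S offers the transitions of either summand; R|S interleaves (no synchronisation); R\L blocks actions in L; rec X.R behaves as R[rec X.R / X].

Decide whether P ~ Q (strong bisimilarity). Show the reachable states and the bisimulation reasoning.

bisimilar

LTS(P): 7 reachable states
  m0 = d.(c.0 + (0 + 0) + b.0 | 0\{b,d}) + b.d.a.0\{b,c} ⊢ -b-> m1, -d-> m2
  m1 = d.a.0\{b,c} ⊢ -d-> m3
  m2 = c.0 + (0 + 0) + b.0 | 0\{b,d} ⊢ -b-> m4, -c-> m5
  m3 = a.0\{b,c} ⊢ -a-> m6
  m4 = 0 | 0\{b,d} ⊢ ·
  m5 = 0 ⊢ ·
  m6 = 0\{b,c} ⊢ ·
LTS(Q): 7 reachable states
  n0 = d.(c.0 + (0 + 0) + 0 + b.0 | 0\{b,d}) + b.d.a.0\{b,c} ⊢ -b-> n1, -d-> n2
  n1 = d.a.0\{b,c} ⊢ -d-> n3
  n2 = c.0 + (0 + 0) + 0 + b.0 | 0\{b,d} ⊢ -b-> n4, -c-> n5
  n3 = a.0\{b,c} ⊢ -a-> n6
  n4 = 0 | 0\{b,d} ⊢ ·
  n5 = 0 ⊢ ·
  n6 = 0\{b,c} ⊢ ·
Bisimilarity quotient blocks:
  B0 = {m0, n0}
  B1 = {m1, n1}
  B2 = {m3, n3}
  B3 = {m4, m5, m6, n4, n5, n6}
  B4 = {m2, n2}
m0 ∈ B0, n0 ∈ B0 → same block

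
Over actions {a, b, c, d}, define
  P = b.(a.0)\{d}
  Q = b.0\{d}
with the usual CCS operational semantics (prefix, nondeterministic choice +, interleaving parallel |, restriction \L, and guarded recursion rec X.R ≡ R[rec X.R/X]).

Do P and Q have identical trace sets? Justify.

LTS(P): 3 reachable states
  u0 = b.(a.0)\{d} :: ··b··> u1
  u1 = (a.0)\{d} :: ··a··> u2
  u2 = 0\{d} :: ·
LTS(Q): 2 reachable states
  v0 = b.0\{d} :: ··b··> v1
  v1 = 0\{d} :: ·
Executing ba from P (initial set {u0}):
  after b @ step 1: {u1}
  after a @ step 2: {u2}
  — P admits the full trace.
Executing ba from Q (initial set {v0}):
  after b @ step 1: {v1}
  after a @ step 2: ∅ (Q stuck)

trace-distinct — witness ⟨ba⟩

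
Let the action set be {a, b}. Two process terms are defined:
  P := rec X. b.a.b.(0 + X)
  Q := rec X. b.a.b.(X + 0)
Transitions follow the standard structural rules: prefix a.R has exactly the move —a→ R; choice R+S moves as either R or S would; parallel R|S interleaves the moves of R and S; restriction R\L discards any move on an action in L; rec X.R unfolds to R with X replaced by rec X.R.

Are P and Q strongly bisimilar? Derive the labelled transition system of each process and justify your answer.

YES

Reachable graph of P (4 states):
  s0 = rec X. b.a.b.(0 + X) :: ··b··> s1
  s1 = a.b.(0 + (rec X. b.a.b.(0 + X))) :: ··a··> s2
  s2 = b.(0 + (rec X. b.a.b.(0 + X))) :: ··b··> s3
  s3 = 0 + (rec X. b.a.b.(0 + X)) :: ··b··> s1
Reachable graph of Q (4 states):
  t0 = rec X. b.a.b.(X + 0) :: ··b··> t1
  t1 = a.b.((rec X. b.a.b.(X + 0)) + 0) :: ··a··> t2
  t2 = b.((rec X. b.a.b.(X + 0)) + 0) :: ··b··> t3
  t3 = (rec X. b.a.b.(X + 0)) + 0 :: ··b··> t1
Bisimilarity quotient blocks:
  B0 = {s0, s3, t0, t3}
  B1 = {s1, t1}
  B2 = {s2, t2}
s0 ∈ B0, t0 ∈ B0 → same block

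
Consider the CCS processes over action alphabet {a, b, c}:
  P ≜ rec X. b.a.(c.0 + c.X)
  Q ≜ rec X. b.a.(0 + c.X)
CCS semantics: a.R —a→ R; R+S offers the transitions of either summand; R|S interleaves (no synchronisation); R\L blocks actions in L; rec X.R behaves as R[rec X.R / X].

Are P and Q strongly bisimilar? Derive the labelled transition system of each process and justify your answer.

NO

Reachable graph of P (4 states):
  s0 = rec X. b.a.(c.0 + c.X) :: -b-> s1
  s1 = a.(c.0 + c.(rec X. b.a.(c.0 + c.X))) :: -a-> s2
  s2 = c.0 + c.(rec X. b.a.(c.0 + c.X)) :: -c-> s0, -c-> s3
  s3 = 0 :: (no moves)
Reachable graph of Q (3 states):
  t0 = rec X. b.a.(0 + c.X) :: -b-> t1
  t1 = a.(0 + c.(rec X. b.a.(0 + c.X))) :: -a-> t2
  t2 = 0 + c.(rec X. b.a.(0 + c.X)) :: -c-> t0
Bisimilarity quotient blocks:
  B0 = {s0}
  B1 = {s1}
  B2 = {s2}
  B3 = {s3}
  B4 = {t0}
  B5 = {t1}
  B6 = {t2}
s0 ∈ B0, t0 ∈ B4 → different blocks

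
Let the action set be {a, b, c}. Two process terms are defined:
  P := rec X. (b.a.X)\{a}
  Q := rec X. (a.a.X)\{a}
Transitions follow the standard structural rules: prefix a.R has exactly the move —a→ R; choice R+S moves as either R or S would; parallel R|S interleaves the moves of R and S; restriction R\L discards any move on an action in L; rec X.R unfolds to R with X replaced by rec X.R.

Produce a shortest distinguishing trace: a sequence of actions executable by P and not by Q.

b

P's transition system — 2 states:
  p0 = rec X. (b.a.X)\{a} :: --b--▸ p1
  p1 = (a.(rec X. (b.a.X)\{a}))\{a} :: (no moves)
Q's transition system — 1 states:
  q0 = rec X. (a.a.X)\{a} :: (no moves)
Executing b from P (initial set {p0}):
  [1] b ⇒ {p1}
  P completes σ.
Executing b from Q (initial set {q0}):
  [1] b ⇒ ∅ (Q stuck)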